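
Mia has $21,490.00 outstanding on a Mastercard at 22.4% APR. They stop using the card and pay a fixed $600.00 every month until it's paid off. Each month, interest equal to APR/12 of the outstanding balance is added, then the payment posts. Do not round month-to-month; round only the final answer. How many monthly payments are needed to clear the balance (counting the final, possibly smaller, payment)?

60 payments

Monthly rate r = 22.4%/12 = 1.86667% = 0.0186667.
Recurrence: B ← B·(1+r) − $600.00.
Month 1: interest $401.15; balance after payment $21,291.15.
Month 2: interest $397.43; balance after payment $21,088.58.
Closed form: n = −ln(1 − rB₀/P)/ln(1+r) = −ln(0.33142)/ln(1.01867) ≈ 59.713, so the balance reaches zero during payment 60.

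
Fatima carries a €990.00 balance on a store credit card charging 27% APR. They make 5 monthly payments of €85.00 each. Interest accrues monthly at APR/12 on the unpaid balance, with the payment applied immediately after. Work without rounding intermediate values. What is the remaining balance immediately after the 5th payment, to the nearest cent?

€661.94

Monthly rate r = 27%/12 = 2.25% = 0.0225.
Each month: B ← B·(1+r) − €85.00.
Month 1: interest €22.27; balance after payment €927.27.
Month 2: interest €20.86; balance after payment €863.14.
Month 3: interest €19.42; balance after payment €797.56.
Month 4: interest €17.95; balance after payment €730.50.
Month 5: interest €16.44; balance after payment €661.94.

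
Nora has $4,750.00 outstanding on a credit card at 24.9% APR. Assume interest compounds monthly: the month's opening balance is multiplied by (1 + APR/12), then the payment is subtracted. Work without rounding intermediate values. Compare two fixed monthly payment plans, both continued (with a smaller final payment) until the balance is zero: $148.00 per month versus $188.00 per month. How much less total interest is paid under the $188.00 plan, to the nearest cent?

$1,101.33

Monthly rate r = 24.9%/12 = 2.075% = 0.02075.
At $148.00/mo: n = ⌈−ln(1 − rB₀/P)/ln(1+r)⌉ = 54 payments (last $58.07); total interest = total paid − $4,750.00 = $3,152.07.
At $188.00/mo: 37 payments (last $32.74); total interest $2,050.74.
Interest saved = $3,152.07 − $2,050.74 = $1,101.33.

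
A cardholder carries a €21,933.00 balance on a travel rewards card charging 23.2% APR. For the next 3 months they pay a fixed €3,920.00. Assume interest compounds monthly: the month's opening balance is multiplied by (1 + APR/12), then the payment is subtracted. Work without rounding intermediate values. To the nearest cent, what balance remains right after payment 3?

€11,241.04

Monthly rate r = 23.2%/12 = 1.93333% = 0.0193333.
Each month: B ← B·(1+r) − €3,920.00.
Month 1: interest €424.04; balance after payment €18,437.04.
Month 2: interest €356.45; balance after payment €14,873.49.
Month 3: interest €287.55; balance after payment €11,241.04.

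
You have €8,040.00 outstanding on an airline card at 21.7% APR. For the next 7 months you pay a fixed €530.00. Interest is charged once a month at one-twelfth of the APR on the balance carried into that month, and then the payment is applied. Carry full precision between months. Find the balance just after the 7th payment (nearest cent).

€5,197.19

Monthly rate r = 21.7%/12 = 1.80833% = 0.0180833.
Each month: B ← B·(1+r) − €530.00.
Month 1: interest €145.39; balance after payment €7,655.39.
Month 2: interest €138.43; balance after payment €7,263.82.
Month 3: interest €131.35; balance after payment €6,865.18.
Month 4: interest €124.15; balance after payment €6,459.32.
Month 5: interest €116.81; balance after payment €6,046.13.
Month 6: interest €109.33; balance after payment €5,625.46.
Month 7: interest €101.73; balance after payment €5,197.19.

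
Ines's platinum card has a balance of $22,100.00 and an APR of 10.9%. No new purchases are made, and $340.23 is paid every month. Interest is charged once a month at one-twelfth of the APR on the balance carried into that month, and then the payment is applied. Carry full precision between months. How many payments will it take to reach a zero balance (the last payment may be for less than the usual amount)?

99 months

Monthly rate r = 10.9%/12 = 0.908333% = 0.00908333.
Recurrence: B ← B·(1+r) − $340.23.
Month 1: interest $200.74; balance after payment $21,960.51.
Month 2: interest $199.47; balance after payment $21,819.76.
Closed form: n = −ln(1 − rB₀/P)/ln(1+r) = −ln(0.40998)/ln(1.00908) ≈ 98.607, so the balance reaches zero during payment 99.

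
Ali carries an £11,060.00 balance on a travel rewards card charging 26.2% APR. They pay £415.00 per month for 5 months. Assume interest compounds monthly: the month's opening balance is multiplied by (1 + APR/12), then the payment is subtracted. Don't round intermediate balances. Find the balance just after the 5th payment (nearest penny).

Monthly rate r = 26.2%/12 = 2.18333% = 0.0218333.
Each month: B ← B·(1+r) − £415.00.
Month 1: interest £241.48; balance after payment £10,886.48.
Month 2: interest £237.69; balance after payment £10,709.16.
Month 3: interest £233.82; balance after payment £10,527.98.
Month 4: interest £229.86; balance after payment £10,342.84.
Month 5: interest £225.82; balance after payment £10,153.66.

£10,153.66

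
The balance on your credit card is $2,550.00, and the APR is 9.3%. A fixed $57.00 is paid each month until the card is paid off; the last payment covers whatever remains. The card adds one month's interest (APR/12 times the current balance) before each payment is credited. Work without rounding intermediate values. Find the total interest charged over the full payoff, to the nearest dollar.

$593

Monthly rate r = 9.3%/12 = 0.775% = 0.00775.
Payoff takes n = ⌈−ln(1 − rB₀/P)/ln(1+r)⌉ = ⌈55.146⌉ = 56 payments; the last is $8.36.
Total paid = 55·$57.00 + $8.36 = $3,143.36.
Total interest = total paid − principal = $3,143.36 − $2,550.00 = $593.36.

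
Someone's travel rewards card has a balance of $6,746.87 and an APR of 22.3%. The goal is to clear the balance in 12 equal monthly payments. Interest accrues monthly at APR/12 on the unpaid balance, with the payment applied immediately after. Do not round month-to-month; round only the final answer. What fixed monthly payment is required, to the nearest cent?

$632.44

Monthly rate r = 22.3%/12 = 1.85833% = 0.0185833.
Level-payment amortization: P = B₀·r / (1 − (1+r)^(−n)) = 6746.87·0.0185833 / (1 − 1.01858^(−12)).
Denominator 1 − (1+r)^(−12) = 0.198245859.
P = 125.379 / 0.198245859 ≈ 632.44.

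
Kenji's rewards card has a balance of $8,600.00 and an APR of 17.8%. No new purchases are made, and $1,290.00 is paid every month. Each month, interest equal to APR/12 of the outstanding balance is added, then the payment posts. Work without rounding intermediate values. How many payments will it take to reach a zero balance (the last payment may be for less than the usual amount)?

8 months

Monthly rate r = 17.8%/12 = 1.48333% = 0.0148333.
Recurrence: B ← B·(1+r) − $1,290.00.
Month 1: interest $127.57; balance after payment $7,437.57.
Month 2: interest $110.32; balance after payment $6,257.89.
Closed form: n = −ln(1 − rB₀/P)/ln(1+r) = −ln(0.90111)/ln(1.01483) ≈ 7.072, so the balance reaches zero during payment 8.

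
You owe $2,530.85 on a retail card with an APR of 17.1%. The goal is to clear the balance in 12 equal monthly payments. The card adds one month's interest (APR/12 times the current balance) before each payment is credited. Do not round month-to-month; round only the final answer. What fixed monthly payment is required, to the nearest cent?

Monthly rate r = 17.1%/12 = 1.425% = 0.01425.
Level-payment amortization: P = B₀·r / (1 − (1+r)^(−n)) = 2530.85·0.01425 / (1 − 1.01425^(−12)).
Denominator 1 − (1+r)^(−12) = 0.156160592.
P = 36.0646 / 0.156160592 ≈ 230.95.

$230.95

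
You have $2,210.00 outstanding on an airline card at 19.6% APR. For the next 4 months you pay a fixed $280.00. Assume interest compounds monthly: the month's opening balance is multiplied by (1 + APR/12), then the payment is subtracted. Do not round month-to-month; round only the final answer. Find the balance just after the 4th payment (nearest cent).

Monthly rate r = 19.6%/12 = 1.63333% = 0.0163333.
Each month: B ← B·(1+r) − $280.00.
Month 1: interest $36.10; balance after payment $1,966.10.
Month 2: interest $32.11; balance after payment $1,718.21.
Month 3: interest $28.06; balance after payment $1,466.27.
Month 4: interest $23.95; balance after payment $1,210.22.

$1,210.22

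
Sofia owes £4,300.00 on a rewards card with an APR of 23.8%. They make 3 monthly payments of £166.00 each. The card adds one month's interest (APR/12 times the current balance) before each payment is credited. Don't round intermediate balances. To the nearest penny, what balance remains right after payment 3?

Monthly rate r = 23.8%/12 = 1.98333% = 0.0198333.
Each month: B ← B·(1+r) − £166.00.
Month 1: interest £85.28; balance after payment £4,219.28.
Month 2: interest £83.68; balance after payment £4,136.97.
Month 3: interest £82.05; balance after payment £4,053.02.

£4,053.02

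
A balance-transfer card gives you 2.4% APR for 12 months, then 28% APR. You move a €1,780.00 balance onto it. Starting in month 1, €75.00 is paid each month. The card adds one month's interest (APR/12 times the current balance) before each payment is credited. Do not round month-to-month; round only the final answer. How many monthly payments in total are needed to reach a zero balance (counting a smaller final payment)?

Promo months 1–12 at r₀ = 2.4%/12 = 0.002; months 13+ at r₁ = 28%/12 = 0.0233333.
After month 12: iterate B ← B·(1+r₀) − €75.00 for 12 months → €913.23.
Then at r₁ with €75.00/mo: n₂ = −ln(1 − r₁·B/P)/ln(1+r₁) ≈ 14.49 → 15 more payments.

27 payments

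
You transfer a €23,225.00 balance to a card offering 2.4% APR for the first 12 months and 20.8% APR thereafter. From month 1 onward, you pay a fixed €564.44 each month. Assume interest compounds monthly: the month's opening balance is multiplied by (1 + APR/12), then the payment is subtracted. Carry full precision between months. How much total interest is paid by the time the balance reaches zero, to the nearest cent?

Promo months 1–12 at r₀ = 2.4%/12 = 0.002; months 13+ at r₁ = 20.8%/12 = 0.0173333.
After month 12: iterate B ← B·(1+r₀) − €564.44 for 12 months → €16,940.29.
Then at r₁ with €564.44/mo: n₂ = −ln(1 − r₁·B/P)/ln(1+r₁) ≈ 42.74 → 43 more payments.
Total paid = 54·€564.44 + €416.76 = €30,896.52; interest = €30,896.52 − €23,225.00 = €7,671.52.

€7,671.52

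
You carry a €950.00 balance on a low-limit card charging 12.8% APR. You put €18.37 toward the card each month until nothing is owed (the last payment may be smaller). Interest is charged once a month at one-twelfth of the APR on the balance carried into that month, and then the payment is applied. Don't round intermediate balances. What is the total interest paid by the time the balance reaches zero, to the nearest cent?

€438.78

Monthly rate r = 12.8%/12 = 1.06667% = 0.0106667.
Payoff takes n = ⌈−ln(1 − rB₀/P)/ln(1+r)⌉ = ⌈75.599⌉ = 76 payments; the last is €11.03.
Total paid = 75·€18.37 + €11.03 = €1,388.78.
Total interest = total paid − principal = €1,388.78 − €950.00 = €438.78.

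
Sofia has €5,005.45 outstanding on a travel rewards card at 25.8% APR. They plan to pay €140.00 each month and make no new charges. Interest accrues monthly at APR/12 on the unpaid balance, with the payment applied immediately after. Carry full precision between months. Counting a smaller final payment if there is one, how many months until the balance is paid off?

Monthly rate r = 25.8%/12 = 2.15% = 0.0215.
Recurrence: B ← B·(1+r) − €140.00.
Month 1: interest €107.62; balance after payment €4,973.07.
Month 2: interest €106.92; balance after payment €4,939.99.
Closed form: n = −ln(1 − rB₀/P)/ln(1+r) = −ln(0.23131)/ln(1.0215) ≈ 68.823, so the balance reaches zero during payment 69.

69 payments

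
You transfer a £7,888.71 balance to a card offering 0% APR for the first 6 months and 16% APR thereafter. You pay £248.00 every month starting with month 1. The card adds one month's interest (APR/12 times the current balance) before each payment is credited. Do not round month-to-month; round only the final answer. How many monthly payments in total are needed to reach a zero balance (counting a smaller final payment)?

Promo months 1–6 at r₀ = 0%/12 = 0; months 7+ at r₁ = 16%/12 = 0.0133333.
After month 6 (no interest yet): B = £7,888.71 − 6·£248.00 = £6,400.71.
Then at r₁ with £248.00/mo: n₂ = −ln(1 − r₁·B/P)/ln(1+r₁) ≈ 31.84 → 32 more payments.

38 months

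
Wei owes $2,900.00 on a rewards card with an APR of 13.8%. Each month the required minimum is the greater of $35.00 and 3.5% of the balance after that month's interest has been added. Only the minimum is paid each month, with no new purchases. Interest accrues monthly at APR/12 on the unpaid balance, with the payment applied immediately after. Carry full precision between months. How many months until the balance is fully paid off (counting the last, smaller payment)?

79 months

Monthly rate r = 13.8%/12 = 1.15% = 0.0115.
While 3.5% of the post-interest balance exceeds $35.00, each month B ← (B·(1+r))·(1 − 0.035), i.e. B shrinks by the factor (1+r)·0.965 = 0.9761.
This holds for months 1–45. Entering month 46 the balance is $976.32; 3.5% of the post-interest balance is now below $35.00, so the flat $35.00 minimum applies from here.
From month 46 a fixed $35.00 at rate r clears $976.32 in 34 more payments. Total: 45 + 34 = 79 months.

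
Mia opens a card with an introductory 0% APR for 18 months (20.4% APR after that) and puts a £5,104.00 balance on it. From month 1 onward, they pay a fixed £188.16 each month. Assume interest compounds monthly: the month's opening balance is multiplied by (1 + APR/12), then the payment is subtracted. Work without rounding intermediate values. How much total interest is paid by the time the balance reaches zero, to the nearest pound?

Promo months 1–18 at r₀ = 0%/12 = 0; months 19+ at r₁ = 20.4%/12 = 0.017.
After month 18 (no interest yet): B = £5,104.00 − 18·£188.16 = £1,717.12.
Then at r₁ with £188.16/mo: n₂ = −ln(1 − r₁·B/P)/ln(1+r₁) ≈ 10.00 → 11 more payments.
Total paid = 28·£188.16 + £0.14 = £5,268.62; interest = £5,268.62 − £5,104.00 = £164.62.

£165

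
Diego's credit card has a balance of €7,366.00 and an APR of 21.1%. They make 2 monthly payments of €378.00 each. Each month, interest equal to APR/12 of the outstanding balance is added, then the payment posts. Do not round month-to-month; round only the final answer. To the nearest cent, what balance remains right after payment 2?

€6,864.67

Monthly rate r = 21.1%/12 = 1.75833% = 0.0175833.
Each month: B ← B·(1+r) − €378.00.
Month 1: interest €129.52; balance after payment €7,117.52.
Month 2: interest €125.15; balance after payment €6,864.67.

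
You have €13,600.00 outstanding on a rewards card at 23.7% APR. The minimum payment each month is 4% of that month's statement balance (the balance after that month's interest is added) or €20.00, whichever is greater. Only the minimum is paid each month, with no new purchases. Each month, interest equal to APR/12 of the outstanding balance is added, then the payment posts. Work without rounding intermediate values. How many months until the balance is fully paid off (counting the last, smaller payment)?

Monthly rate r = 23.7%/12 = 1.975% = 0.01975.
While 4% of the post-interest balance exceeds €20.00, each month B ← (B·(1+r))·(1 − 0.04), i.e. B shrinks by the factor (1+r)·0.96 = 0.97896.
This holds for months 1–157. Entering month 158 the balance is €482.65; 4% of the post-interest balance is now below €20.00, so the flat €20.00 minimum applies from here.
From month 158 a fixed €20.00 at rate r clears €482.65 in 34 more payments. Total: 157 + 34 = 191 months.

191 months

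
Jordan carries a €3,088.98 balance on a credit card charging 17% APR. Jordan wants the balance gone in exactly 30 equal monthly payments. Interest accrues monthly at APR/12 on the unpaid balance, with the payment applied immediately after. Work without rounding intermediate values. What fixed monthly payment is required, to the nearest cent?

€127.11

Monthly rate r = 17%/12 = 1.41667% = 0.0141667.
Level-payment amortization: P = B₀·r / (1 − (1+r)^(−n)) = 3088.98·0.0141667 / (1 − 1.01417^(−30)).
Denominator 1 − (1+r)^(−30) = 0.344277578.
P = 43.7605 / 0.344277578 ≈ 127.11.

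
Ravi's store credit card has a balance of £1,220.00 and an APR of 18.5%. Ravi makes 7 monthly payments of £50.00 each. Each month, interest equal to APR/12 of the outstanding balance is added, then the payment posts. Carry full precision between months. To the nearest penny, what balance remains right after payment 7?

Monthly rate r = 18.5%/12 = 1.54167% = 0.0154167.
Each month: B ← B·(1+r) − £50.00.
Month 1: interest £18.81; balance after payment £1,188.81.
Month 2: interest £18.33; balance after payment £1,157.14.
Month 3: interest £17.84; balance after payment £1,124.97.
Month 4: interest £17.34; balance after payment £1,092.32.
Month 5: interest £16.84; balance after payment £1,059.16.
Month 6: interest £16.33; balance after payment £1,025.49.
Month 7: interest £15.81; balance after payment £991.30.

£991.30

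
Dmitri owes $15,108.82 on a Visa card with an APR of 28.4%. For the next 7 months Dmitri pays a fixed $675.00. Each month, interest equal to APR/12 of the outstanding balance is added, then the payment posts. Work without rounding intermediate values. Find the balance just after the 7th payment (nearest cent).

$12,722.72

Monthly rate r = 28.4%/12 = 2.36667% = 0.0236667.
Each month: B ← B·(1+r) − $675.00.
Month 1: interest $357.58; balance after payment $14,791.40.
Month 2: interest $350.06; balance after payment $14,466.46.
Month 3: interest $342.37; balance after payment $14,133.83.
Month 4: interest $334.50; balance after payment $13,793.33.
Month 5: interest $326.44; balance after payment $13,444.77.
Month 6: interest $318.19; balance after payment $13,087.97.
Month 7: interest $309.75; balance after payment $12,722.72.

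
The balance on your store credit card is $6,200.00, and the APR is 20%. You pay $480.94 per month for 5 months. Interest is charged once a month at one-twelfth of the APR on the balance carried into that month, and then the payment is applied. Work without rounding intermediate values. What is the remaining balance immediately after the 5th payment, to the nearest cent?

$4,247.97

Monthly rate r = 20%/12 = 1.66667% = 0.0166667.
Each month: B ← B·(1+r) − $480.94.
Month 1: interest $103.33; balance after payment $5,822.39.
Month 2: interest $97.04; balance after payment $5,438.49.
Month 3: interest $90.64; balance after payment $5,048.19.
Month 4: interest $84.14; balance after payment $4,651.39.
Month 5: interest $77.52; balance after payment $4,247.97.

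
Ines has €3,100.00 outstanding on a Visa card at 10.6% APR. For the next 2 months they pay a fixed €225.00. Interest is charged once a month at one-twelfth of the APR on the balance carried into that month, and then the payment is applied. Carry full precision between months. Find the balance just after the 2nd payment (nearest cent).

Monthly rate r = 10.6%/12 = 0.883333% = 0.00883333.
Each month: B ← B·(1+r) − €225.00.
Month 1: interest €27.38; balance after payment €2,902.38.
Month 2: interest €25.64; balance after payment €2,703.02.

€2,703.02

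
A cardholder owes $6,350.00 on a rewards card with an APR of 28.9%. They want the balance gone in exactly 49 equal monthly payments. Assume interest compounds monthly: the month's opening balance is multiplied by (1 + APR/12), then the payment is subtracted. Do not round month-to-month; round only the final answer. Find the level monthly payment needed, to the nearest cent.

$222.15

Monthly rate r = 28.9%/12 = 2.40833% = 0.0240833.
Level-payment amortization: P = B₀·r / (1 − (1+r)^(−n)) = 6350.00·0.0240833 / (1 − 1.02408^(−49)).
Denominator 1 − (1+r)^(−49) = 0.688419414.
P = 152.929 / 0.688419414 ≈ 222.15.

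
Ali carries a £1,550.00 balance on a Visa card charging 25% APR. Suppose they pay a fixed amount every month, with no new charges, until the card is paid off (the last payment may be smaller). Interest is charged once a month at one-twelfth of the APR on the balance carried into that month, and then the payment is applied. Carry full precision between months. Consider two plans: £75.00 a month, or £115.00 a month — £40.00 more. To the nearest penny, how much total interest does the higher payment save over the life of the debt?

£209.99

Monthly rate r = 25%/12 = 2.08333% = 0.0208333.
At £75.00/mo: n = ⌈−ln(1 − rB₀/P)/ln(1+r)⌉ = 28 payments (last £23.35); total interest = total paid − £1,550.00 = £498.35.
At £115.00/mo: 16 payments (last £113.36); total interest £288.36.
Interest saved = £498.35 − £288.36 = £209.99.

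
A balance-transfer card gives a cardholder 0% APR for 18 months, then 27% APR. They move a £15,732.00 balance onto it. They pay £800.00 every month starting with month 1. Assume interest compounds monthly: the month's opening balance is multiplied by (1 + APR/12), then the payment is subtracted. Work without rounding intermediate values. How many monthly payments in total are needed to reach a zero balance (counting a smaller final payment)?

20 months

Promo months 1–18 at r₀ = 0%/12 = 0; months 19+ at r₁ = 27%/12 = 0.0225.
After month 18 (no interest yet): B = £15,732.00 − 18·£800.00 = £1,332.00.
Then at r₁ with £800.00/mo: n₂ = −ln(1 − r₁·B/P)/ln(1+r₁) ≈ 1.72 → 2 more payments.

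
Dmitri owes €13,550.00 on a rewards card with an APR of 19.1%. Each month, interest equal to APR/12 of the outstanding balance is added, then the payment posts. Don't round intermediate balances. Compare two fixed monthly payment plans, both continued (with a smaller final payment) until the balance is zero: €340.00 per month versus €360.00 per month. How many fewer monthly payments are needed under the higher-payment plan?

6 fewer payments

Monthly rate r = 19.1%/12 = 1.59167% = 0.0159167.
At €340.00/mo: n = ⌈−ln(1 − rB₀/P)/ln(1+r)⌉ = 64 payments (last €240.83); total interest = total paid − €13,550.00 = €8,110.83.
At €360.00/mo: 58 payments (last €317.23); total interest €7,287.23.
Payments saved = 64 − 58 = 6.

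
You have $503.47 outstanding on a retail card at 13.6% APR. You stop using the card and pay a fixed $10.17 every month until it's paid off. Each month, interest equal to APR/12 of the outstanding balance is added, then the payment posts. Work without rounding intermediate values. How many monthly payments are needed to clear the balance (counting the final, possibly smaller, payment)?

Monthly rate r = 13.6%/12 = 1.13333% = 0.0113333.
Recurrence: B ← B·(1+r) − $10.17.
Month 1: interest $5.71; balance after payment $499.01.
Month 2: interest $5.66; balance after payment $494.49.
Closed form: n = −ln(1 − rB₀/P)/ln(1+r) = −ln(0.43894)/ln(1.01133) ≈ 73.063, so the balance reaches zero during payment 74.

74 payments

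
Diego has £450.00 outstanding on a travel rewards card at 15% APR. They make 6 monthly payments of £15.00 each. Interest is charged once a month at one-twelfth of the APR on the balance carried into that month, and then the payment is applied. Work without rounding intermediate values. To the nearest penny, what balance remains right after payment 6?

Monthly rate r = 15%/12 = 1.25% = 0.0125.
Each month: B ← B·(1+r) − £15.00.
Month 1: interest £5.62; balance after payment £440.62.
Month 2: interest £5.51; balance after payment £431.13.
Month 3: interest £5.39; balance after payment £421.52.
Month 4: interest £5.27; balance after payment £411.79.
Month 5: interest £5.15; balance after payment £401.94.
Month 6: interest £5.02; balance after payment £391.96.

£391.96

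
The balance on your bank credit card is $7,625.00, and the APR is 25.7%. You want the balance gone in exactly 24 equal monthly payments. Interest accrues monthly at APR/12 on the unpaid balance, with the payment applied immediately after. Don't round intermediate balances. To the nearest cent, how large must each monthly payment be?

$409.64

Monthly rate r = 25.7%/12 = 2.14167% = 0.0214167.
Level-payment amortization: P = B₀·r / (1 − (1+r)^(−n)) = 7625.00·0.0214167 / (1 − 1.02142^(−24)).
Denominator 1 − (1+r)^(−24) = 0.39864706.
P = 163.302 / 0.39864706 ≈ 409.64.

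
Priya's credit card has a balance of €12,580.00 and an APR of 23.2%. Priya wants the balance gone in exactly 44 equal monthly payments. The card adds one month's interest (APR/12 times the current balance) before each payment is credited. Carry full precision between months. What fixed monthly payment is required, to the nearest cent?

€427.15

Monthly rate r = 23.2%/12 = 1.93333% = 0.0193333.
Level-payment amortization: P = B₀·r / (1 − (1+r)^(−n)) = 12580.00·0.0193333 / (1 − 1.01933^(−44)).
Denominator 1 − (1+r)^(−44) = 0.569388087.
P = 243.213 / 0.569388087 ≈ 427.15.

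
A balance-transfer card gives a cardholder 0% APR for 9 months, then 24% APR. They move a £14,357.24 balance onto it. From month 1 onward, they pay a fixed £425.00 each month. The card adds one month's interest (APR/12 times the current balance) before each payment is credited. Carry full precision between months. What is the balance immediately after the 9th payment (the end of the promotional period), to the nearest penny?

Promo months 1–9 at r₀ = 0%/12 = 0; months 10+ at r₁ = 24%/12 = 0.02.
After month 9 (no interest yet): B = £14,357.24 − 9·£425.00 = £10,532.24.

£10,532.24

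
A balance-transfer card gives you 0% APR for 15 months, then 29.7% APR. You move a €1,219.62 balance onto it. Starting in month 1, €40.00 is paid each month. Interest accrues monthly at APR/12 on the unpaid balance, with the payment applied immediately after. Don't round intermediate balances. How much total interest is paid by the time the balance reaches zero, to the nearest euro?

€172

Promo months 1–15 at r₀ = 0%/12 = 0; months 16+ at r₁ = 29.7%/12 = 0.02475.
After month 15 (no interest yet): B = €1,219.62 − 15·€40.00 = €619.62.
Then at r₁ with €40.00/mo: n₂ = −ln(1 − r₁·B/P)/ln(1+r₁) ≈ 19.78 → 20 more payments.
Total paid = 34·€40.00 + €31.16 = €1,391.16; interest = €1,391.16 − €1,219.62 = €171.54.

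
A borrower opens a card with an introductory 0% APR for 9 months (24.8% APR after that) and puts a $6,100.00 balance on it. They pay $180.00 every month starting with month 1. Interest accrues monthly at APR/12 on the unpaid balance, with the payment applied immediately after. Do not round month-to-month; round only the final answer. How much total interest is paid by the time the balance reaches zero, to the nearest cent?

$1,876.26

Promo months 1–9 at r₀ = 0%/12 = 0; months 10+ at r₁ = 24.8%/12 = 0.0206667.
After month 9 (no interest yet): B = $6,100.00 − 9·$180.00 = $4,480.00.
Then at r₁ with $180.00/mo: n₂ = −ln(1 − r₁·B/P)/ln(1+r₁) ≈ 35.31 → 36 more payments.
Total paid = 44·$180.00 + $56.26 = $7,976.26; interest = $7,976.26 − $6,100.00 = $1,876.26.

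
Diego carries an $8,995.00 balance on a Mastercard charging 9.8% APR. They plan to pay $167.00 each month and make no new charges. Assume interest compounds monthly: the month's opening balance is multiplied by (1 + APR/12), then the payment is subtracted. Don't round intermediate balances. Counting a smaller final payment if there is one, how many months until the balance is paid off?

72 months

Monthly rate r = 9.8%/12 = 0.816667% = 0.00816667.
Recurrence: B ← B·(1+r) − $167.00.
Month 1: interest $73.46; balance after payment $8,901.46.
Month 2: interest $72.70; balance after payment $8,807.15.
Closed form: n = −ln(1 − rB₀/P)/ln(1+r) = −ln(0.56012)/ln(1.00817) ≈ 71.260, so the balance reaches zero during payment 72.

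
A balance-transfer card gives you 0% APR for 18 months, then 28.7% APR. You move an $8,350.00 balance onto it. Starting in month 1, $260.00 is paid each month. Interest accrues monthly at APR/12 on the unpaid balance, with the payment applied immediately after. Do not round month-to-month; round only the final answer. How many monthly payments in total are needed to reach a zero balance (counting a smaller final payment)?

36 payments

Promo months 1–18 at r₀ = 0%/12 = 0; months 19+ at r₁ = 28.7%/12 = 0.0239167.
After month 18 (no interest yet): B = $8,350.00 − 18·$260.00 = $3,670.00.
Then at r₁ with $260.00/mo: n₂ = −ln(1 − r₁·B/P)/ln(1+r₁) ≈ 17.43 → 18 more payments.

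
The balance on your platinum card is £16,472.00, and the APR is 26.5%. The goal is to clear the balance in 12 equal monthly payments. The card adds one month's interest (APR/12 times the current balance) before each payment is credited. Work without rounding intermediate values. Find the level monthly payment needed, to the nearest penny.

£1,577.58

Monthly rate r = 26.5%/12 = 2.20833% = 0.0220833.
Level-payment amortization: P = B₀·r / (1 − (1+r)^(−n)) = 16472.00·0.0220833 / (1 − 1.02208^(−12)).
Denominator 1 − (1+r)^(−12) = 0.230578492.
P = 363.757 / 0.230578492 ≈ 1577.58.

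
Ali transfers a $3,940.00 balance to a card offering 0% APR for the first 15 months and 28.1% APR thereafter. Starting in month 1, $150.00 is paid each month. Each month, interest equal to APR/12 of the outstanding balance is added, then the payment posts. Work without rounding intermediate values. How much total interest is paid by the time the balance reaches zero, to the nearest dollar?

Promo months 1–15 at r₀ = 0%/12 = 0; months 16+ at r₁ = 28.1%/12 = 0.0234167.
After month 15 (no interest yet): B = $3,940.00 − 15·$150.00 = $1,690.00.
Then at r₁ with $150.00/mo: n₂ = −ln(1 − r₁·B/P)/ln(1+r₁) ≈ 13.23 → 14 more payments.
Total paid = 28·$150.00 + $35.20 = $4,235.20; interest = $4,235.20 − $3,940.00 = $295.20.

$295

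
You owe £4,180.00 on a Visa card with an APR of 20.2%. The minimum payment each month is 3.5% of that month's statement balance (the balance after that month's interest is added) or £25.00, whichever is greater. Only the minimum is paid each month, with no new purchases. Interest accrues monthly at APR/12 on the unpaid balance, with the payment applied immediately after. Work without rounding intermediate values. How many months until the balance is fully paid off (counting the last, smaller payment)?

Monthly rate r = 20.2%/12 = 1.68333% = 0.0168333.
While 3.5% of the post-interest balance exceeds £25.00, each month B ← (B·(1+r))·(1 − 0.035), i.e. B shrinks by the factor (1+r)·0.965 = 0.98124.
This holds for months 1–95. Entering month 96 the balance is £691.83; 3.5% of the post-interest balance is now below £25.00, so the flat £25.00 minimum applies from here.
From month 96 a fixed £25.00 at rate r clears £691.83 in 38 more payments. Total: 95 + 38 = 133 months.

133 months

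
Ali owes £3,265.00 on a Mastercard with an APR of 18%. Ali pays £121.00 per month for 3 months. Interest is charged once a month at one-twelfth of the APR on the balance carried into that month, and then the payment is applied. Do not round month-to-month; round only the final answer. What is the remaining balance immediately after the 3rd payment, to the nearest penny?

Monthly rate r = 18%/12 = 1.5% = 0.015.
Each month: B ← B·(1+r) − £121.00.
Month 1: interest £48.98; balance after payment £3,192.97.
Month 2: interest £47.89; balance after payment £3,119.87.
Month 3: interest £46.80; balance after payment £3,045.67.

£3,045.67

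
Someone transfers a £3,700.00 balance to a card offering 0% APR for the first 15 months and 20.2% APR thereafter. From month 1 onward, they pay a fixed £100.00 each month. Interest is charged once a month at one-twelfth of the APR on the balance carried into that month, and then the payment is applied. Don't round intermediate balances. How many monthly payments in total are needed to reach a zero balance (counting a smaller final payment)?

Promo months 1–15 at r₀ = 0%/12 = 0; months 16+ at r₁ = 20.2%/12 = 0.0168333.
After month 15 (no interest yet): B = £3,700.00 − 15·£100.00 = £2,200.00.
Then at r₁ with £100.00/mo: n₂ = −ln(1 − r₁·B/P)/ln(1+r₁) ≈ 27.71 → 28 more payments.

43 payments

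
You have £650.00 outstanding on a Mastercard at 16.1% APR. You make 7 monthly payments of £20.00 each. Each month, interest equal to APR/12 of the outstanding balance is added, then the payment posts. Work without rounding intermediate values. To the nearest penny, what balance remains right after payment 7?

£567.80

Monthly rate r = 16.1%/12 = 1.34167% = 0.0134167.
Each month: B ← B·(1+r) − £20.00.
Month 1: interest £8.72; balance after payment £638.72.
Month 2: interest £8.57; balance after payment £627.29.
Month 3: interest £8.42; balance after payment £615.71.
Month 4: interest £8.26; balance after payment £603.97.
Month 5: interest £8.10; balance after payment £592.07.
Month 6: interest £7.94; balance after payment £580.01.
Month 7: interest £7.78; balance after payment £567.80.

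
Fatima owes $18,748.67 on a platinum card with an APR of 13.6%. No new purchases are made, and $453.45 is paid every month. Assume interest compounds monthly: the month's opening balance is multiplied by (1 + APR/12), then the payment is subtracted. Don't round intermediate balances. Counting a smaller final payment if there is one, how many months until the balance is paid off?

Monthly rate r = 13.6%/12 = 1.13333% = 0.0113333.
Recurrence: B ← B·(1+r) − $453.45.
Month 1: interest $212.48; balance after payment $18,507.70.
Month 2: interest $209.75; balance after payment $18,264.01.
Closed form: n = −ln(1 − rB₀/P)/ln(1+r) = −ln(0.5314)/ln(1.01133) ≈ 56.101, so the balance reaches zero during payment 57.

57 months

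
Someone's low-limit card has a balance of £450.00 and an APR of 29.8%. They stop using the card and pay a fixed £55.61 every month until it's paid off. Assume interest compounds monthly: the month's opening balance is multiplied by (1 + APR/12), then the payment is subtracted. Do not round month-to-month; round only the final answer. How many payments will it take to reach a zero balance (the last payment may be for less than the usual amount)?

Monthly rate r = 29.8%/12 = 2.48333% = 0.0248333.
Recurrence: B ← B·(1+r) − £55.61.
Month 1: interest £11.17; balance after payment £405.56.
Month 2: interest £10.07; balance after payment £360.03.
Closed form: n = −ln(1 − rB₀/P)/ln(1+r) = −ln(0.79905)/ln(1.02483) ≈ 9.145, so the balance reaches zero during payment 10.

10 payments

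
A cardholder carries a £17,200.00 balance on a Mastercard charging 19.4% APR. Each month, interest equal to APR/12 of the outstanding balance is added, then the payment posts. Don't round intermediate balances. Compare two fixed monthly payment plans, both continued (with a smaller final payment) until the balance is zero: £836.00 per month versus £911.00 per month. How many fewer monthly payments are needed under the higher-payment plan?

3 fewer payments

Monthly rate r = 19.4%/12 = 1.61667% = 0.0161667.
At £836.00/mo: n = ⌈−ln(1 − rB₀/P)/ln(1+r)⌉ = 26 payments (last £181.22); total interest = total paid − £17,200.00 = £3,881.22.
At £911.00/mo: 23 payments (last £646.55); total interest £3,488.55.
Payments saved = 26 − 23 = 3.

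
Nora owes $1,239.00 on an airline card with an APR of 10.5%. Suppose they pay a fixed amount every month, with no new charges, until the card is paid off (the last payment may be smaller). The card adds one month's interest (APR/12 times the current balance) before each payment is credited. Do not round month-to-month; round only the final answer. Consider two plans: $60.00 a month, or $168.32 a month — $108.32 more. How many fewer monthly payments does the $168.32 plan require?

Monthly rate r = 10.5%/12 = 0.875% = 0.00875.
At $60.00/mo: n = ⌈−ln(1 − rB₀/P)/ln(1+r)⌉ = 23 payments (last $52.56); total interest = total paid − $1,239.00 = $133.56.
At $168.32/mo: 8 payments (last $108.23); total interest $47.47.
Payments saved = 23 − 8 = 15.

15 fewer payments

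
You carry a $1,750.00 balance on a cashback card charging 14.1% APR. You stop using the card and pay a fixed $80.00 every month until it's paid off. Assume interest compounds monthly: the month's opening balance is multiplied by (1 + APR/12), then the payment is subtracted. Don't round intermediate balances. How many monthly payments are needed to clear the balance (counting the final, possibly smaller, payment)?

26 months

Monthly rate r = 14.1%/12 = 1.175% = 0.01175.
Recurrence: B ← B·(1+r) − $80.00.
Month 1: interest $20.56; balance after payment $1,690.56.
Month 2: interest $19.86; balance after payment $1,630.43.
Closed form: n = −ln(1 − rB₀/P)/ln(1+r) = −ln(0.74297)/ln(1.01175) ≈ 25.433, so the balance reaches zero during payment 26.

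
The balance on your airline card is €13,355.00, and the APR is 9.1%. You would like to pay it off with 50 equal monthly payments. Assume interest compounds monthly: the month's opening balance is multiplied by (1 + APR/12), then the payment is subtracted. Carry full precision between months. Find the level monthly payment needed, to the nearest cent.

€321.93

Monthly rate r = 9.1%/12 = 0.758333% = 0.00758333.
Level-payment amortization: P = B₀·r / (1 − (1+r)^(−n)) = 13355.00·0.00758333 / (1 − 1.00758^(−50)).
Denominator 1 − (1+r)^(−50) = 0.314588726.
P = 101.275 / 0.314588726 ≈ 321.93.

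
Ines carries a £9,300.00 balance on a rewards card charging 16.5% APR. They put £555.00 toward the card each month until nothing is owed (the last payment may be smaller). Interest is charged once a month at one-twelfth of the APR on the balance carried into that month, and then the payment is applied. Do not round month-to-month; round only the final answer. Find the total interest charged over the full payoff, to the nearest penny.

Monthly rate r = 16.5%/12 = 1.375% = 0.01375.
Payoff takes n = ⌈−ln(1 − rB₀/P)/ln(1+r)⌉ = ⌈19.177⌉ = 20 payments; the last is £98.95.
Total paid = 19·£555.00 + £98.95 = £10,643.95.
Total interest = total paid − principal = £10,643.95 − £9,300.00 = £1,343.95.

£1,343.95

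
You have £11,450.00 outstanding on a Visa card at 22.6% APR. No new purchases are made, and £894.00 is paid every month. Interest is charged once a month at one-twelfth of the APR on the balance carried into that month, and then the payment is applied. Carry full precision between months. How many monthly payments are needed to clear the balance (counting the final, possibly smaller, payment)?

Monthly rate r = 22.6%/12 = 1.88333% = 0.0188333.
Recurrence: B ← B·(1+r) − £894.00.
Month 1: interest £215.64; balance after payment £10,771.64.
Month 2: interest £202.87; balance after payment £10,080.51.
Closed form: n = −ln(1 − rB₀/P)/ln(1+r) = −ln(0.75879)/ln(1.01883) ≈ 14.794, so the balance reaches zero during payment 15.

15 months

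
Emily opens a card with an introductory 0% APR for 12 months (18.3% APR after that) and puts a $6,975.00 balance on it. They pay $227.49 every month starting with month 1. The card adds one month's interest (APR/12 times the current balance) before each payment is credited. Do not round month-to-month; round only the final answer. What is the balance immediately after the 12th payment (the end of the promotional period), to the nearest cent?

$4,245.12

Promo months 1–12 at r₀ = 0%/12 = 0; months 13+ at r₁ = 18.3%/12 = 0.01525.
After month 12 (no interest yet): B = $6,975.00 − 12·$227.49 = $4,245.12.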